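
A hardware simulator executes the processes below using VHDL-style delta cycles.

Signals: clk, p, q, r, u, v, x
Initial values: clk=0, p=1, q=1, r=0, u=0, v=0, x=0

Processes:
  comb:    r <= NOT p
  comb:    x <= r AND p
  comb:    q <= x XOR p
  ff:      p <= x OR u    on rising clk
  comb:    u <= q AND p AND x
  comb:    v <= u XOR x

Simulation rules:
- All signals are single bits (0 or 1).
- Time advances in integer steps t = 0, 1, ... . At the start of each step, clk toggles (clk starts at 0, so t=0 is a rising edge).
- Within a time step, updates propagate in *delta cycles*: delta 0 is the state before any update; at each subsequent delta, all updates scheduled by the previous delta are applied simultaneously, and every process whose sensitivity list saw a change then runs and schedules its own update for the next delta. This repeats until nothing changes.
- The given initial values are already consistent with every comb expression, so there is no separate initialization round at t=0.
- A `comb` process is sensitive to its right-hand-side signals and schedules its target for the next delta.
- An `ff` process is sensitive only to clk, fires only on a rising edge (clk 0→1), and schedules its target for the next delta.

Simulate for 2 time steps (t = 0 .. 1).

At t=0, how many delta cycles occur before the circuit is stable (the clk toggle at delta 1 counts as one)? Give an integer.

t0.Δ0 r=0 p=1 clk=0 v=0 x=0 u=0 q=1
t0.Δ1 r=0 p=1 clk=1 v=0 x=0 u=0 q=1
t0.Δ2 r=0 p=0 clk=1 v=0 x=0 u=0 q=1
t0.Δ3 r=1 p=0 clk=1 v=0 x=0 u=0 q=0
t1.Δ0 r=1 p=0 clk=1 v=0 x=0 u=0 q=0
t1.Δ1 r=1 p=0 clk=0 v=0 x=0 u=0 q=0

3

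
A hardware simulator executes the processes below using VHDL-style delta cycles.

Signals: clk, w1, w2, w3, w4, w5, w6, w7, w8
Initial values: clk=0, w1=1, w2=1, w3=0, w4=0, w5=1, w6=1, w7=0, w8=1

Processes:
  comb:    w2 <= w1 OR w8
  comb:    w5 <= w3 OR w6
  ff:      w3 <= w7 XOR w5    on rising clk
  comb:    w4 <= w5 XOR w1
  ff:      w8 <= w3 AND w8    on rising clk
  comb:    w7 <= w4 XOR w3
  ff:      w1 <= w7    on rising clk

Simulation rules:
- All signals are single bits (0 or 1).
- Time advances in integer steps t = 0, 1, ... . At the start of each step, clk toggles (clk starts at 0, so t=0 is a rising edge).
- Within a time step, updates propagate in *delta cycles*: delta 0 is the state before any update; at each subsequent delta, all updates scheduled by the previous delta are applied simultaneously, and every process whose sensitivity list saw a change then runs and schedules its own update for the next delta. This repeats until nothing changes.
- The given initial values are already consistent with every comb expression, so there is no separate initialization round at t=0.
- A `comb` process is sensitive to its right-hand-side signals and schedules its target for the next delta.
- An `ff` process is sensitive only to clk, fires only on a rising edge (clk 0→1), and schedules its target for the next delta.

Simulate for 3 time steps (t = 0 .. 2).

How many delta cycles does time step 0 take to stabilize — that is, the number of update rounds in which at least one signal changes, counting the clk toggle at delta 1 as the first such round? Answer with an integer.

4

t0.Δ0 w7=0 w4=0 w6=1 w8=1 clk=0 w3=0 w5=1 w2=1 w1=1
t0.Δ1 w7=0 w4=0 w6=1 w8=1 clk=1 w3=0 w5=1 w2=1 w1=1
t0.Δ2 w7=0 w4=0 w6=1 w8=0 clk=1 w3=1 w5=1 w2=1 w1=0
t0.Δ3 w7=1 w4=1 w6=1 w8=0 clk=1 w3=1 w5=1 w2=0 w1=0
t0.Δ4 w7=0 w4=1 w6=1 w8=0 clk=1 w3=1 w5=1 w2=0 w1=0
t1.Δ0 w7=0 w4=1 w6=1 w8=0 clk=1 w3=1 w5=1 w2=0 w1=0
t1.Δ1 w7=0 w4=1 w6=1 w8=0 clk=0 w3=1 w5=1 w2=0 w1=0
t2.Δ0 w7=0 w4=1 w6=1 w8=0 clk=0 w3=1 w5=1 w2=0 w1=0
t2.Δ1 w7=0 w4=1 w6=1 w8=0 clk=1 w3=1 w5=1 w2=0 w1=0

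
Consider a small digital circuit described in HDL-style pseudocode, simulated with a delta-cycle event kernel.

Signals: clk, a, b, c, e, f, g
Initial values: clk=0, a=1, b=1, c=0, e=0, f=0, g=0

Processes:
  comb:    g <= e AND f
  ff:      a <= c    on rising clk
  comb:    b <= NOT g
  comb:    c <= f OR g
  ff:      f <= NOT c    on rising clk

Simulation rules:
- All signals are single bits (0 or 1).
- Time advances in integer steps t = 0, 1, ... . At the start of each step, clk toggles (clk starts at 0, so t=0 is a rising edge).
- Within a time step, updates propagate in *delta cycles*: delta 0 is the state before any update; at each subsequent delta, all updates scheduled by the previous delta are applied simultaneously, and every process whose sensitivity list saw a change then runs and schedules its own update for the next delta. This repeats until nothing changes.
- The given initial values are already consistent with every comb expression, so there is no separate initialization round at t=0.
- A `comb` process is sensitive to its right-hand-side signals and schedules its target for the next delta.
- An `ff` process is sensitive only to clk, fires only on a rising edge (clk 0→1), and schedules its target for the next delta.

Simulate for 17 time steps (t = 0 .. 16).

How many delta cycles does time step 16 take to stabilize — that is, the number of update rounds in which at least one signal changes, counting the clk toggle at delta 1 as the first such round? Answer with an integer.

3

t=0 Δ0: a=1 f=0 c=0 clk=0 b=1 g=0 e=0
  Δ1: clk:0→1
  Δ2: a:1→0, f:0→1
  Δ3: c:0→1
  (3Δ to stable)
t=1 Δ0: a=0 f=1 c=1 clk=1 b=1 g=0 e=0
  Δ1: clk:1→0
  (1Δ to stable)
t=2 Δ0: a=0 f=1 c=1 clk=0 b=1 g=0 e=0
  Δ1: clk:0→1
  Δ2: a:0→1, f:1→0
  Δ3: c:1→0
  (3Δ to stable)
t=3 Δ0: a=1 f=0 c=0 clk=1 b=1 g=0 e=0
  Δ1: clk:1→0
  (1Δ to stable)
t=4 Δ0: a=1 f=0 c=0 clk=0 b=1 g=0 e=0
  Δ1: clk:0→1
  Δ2: a:1→0, f:0→1
  Δ3: c:0→1
  (3Δ to stable)
t=5 Δ0: a=0 f=1 c=1 clk=1 b=1 g=0 e=0
  Δ1: clk:1→0
  (1Δ to stable)
t=6 Δ0: a=0 f=1 c=1 clk=0 b=1 g=0 e=0
  Δ1: clk:0→1
  Δ2: a:0→1, f:1→0
  Δ3: c:1→0
  (3Δ to stable)
t=7 Δ0: a=1 f=0 c=0 clk=1 b=1 g=0 e=0
  Δ1: clk:1→0
  (1Δ to stable)
t=8 Δ0: a=1 f=0 c=0 clk=0 b=1 g=0 e=0
  Δ1: clk:0→1
  Δ2: a:1→0, f:0→1
  Δ3: c:0→1
  (3Δ to stable)
t=9 Δ0: a=0 f=1 c=1 clk=1 b=1 g=0 e=0
  Δ1: clk:1→0
  (1Δ to stable)
t=10 Δ0: a=0 f=1 c=1 clk=0 b=1 g=0 e=0
  Δ1: clk:0→1
  Δ2: a:0→1, f:1→0
  Δ3: c:1→0
  (3Δ to stable)
t=11 Δ0: a=1 f=0 c=0 clk=1 b=1 g=0 e=0
  Δ1: clk:1→0
  (1Δ to stable)
t=12 Δ0: a=1 f=0 c=0 clk=0 b=1 g=0 e=0
  Δ1: clk:0→1
  Δ2: a:1→0, f:0→1
  Δ3: c:0→1
  (3Δ to stable)
t=13 Δ0: a=0 f=1 c=1 clk=1 b=1 g=0 e=0
  Δ1: clk:1→0
  (1Δ to stable)
t=14 Δ0: a=0 f=1 c=1 clk=0 b=1 g=0 e=0
  Δ1: clk:0→1
  Δ2: a:0→1, f:1→0
  Δ3: c:1→0
  (3Δ to stable)
t=15 Δ0: a=1 f=0 c=0 clk=1 b=1 g=0 e=0
  Δ1: clk:1→0
  (1Δ to stable)
t=16 Δ0: a=1 f=0 c=0 clk=0 b=1 g=0 e=0
  Δ1: clk:0→1
  Δ2: a:1→0, f:0→1
  Δ3: c:0→1
  (3Δ to stable)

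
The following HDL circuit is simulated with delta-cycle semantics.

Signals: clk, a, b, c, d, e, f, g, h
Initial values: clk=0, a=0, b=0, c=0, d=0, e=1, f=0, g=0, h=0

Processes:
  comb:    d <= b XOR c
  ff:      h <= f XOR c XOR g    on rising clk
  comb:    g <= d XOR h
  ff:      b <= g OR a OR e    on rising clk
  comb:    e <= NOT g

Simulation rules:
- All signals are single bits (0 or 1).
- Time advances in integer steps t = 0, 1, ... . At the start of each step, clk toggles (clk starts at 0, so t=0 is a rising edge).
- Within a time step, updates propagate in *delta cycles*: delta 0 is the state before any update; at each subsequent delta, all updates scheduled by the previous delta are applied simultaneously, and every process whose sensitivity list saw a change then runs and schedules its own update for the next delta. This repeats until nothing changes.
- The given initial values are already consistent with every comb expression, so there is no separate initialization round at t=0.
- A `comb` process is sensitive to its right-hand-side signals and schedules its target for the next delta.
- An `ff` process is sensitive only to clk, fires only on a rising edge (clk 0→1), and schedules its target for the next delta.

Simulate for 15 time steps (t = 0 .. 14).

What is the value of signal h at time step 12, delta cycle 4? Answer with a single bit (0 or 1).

t=0 Δ0: a=0 h=0 e=1 d=0 b=0 f=0 g=0 c=0 clk=0
  Δ1: clk:0→1
  Δ2: b:0→1
  Δ3: d:0→1
  Δ4: g:0→1
  Δ5: e:1→0
  (5Δ to stable)
t=1 Δ0: a=0 h=0 e=0 d=1 b=1 f=0 g=1 c=0 clk=1
  Δ1: clk:1→0
  (1Δ to stable)
t=2 Δ0: a=0 h=0 e=0 d=1 b=1 f=0 g=1 c=0 clk=0
  Δ1: clk:0→1
  Δ2: h:0→1
  Δ3: g:1→0
  Δ4: e:0→1
  (4Δ to stable)
t=3 Δ0: a=0 h=1 e=1 d=1 b=1 f=0 g=0 c=0 clk=1
  Δ1: clk:1→0
  (1Δ to stable)
t=4 Δ0: a=0 h=1 e=1 d=1 b=1 f=0 g=0 c=0 clk=0
  Δ1: clk:0→1
  Δ2: h:1→0
  Δ3: g:0→1
  Δ4: e:1→0
  (4Δ to stable)
t=5 Δ0: a=0 h=0 e=0 d=1 b=1 f=0 g=1 c=0 clk=1
  Δ1: clk:1→0
  (1Δ to stable)
t=6 Δ0: a=0 h=0 e=0 d=1 b=1 f=0 g=1 c=0 clk=0
  Δ1: clk:0→1
  Δ2: h:0→1
  Δ3: g:1→0
  Δ4: e:0→1
  (4Δ to stable)
t=7 Δ0: a=0 h=1 e=1 d=1 b=1 f=0 g=0 c=0 clk=1
  Δ1: clk:1→0
  (1Δ to stable)
t=8 Δ0: a=0 h=1 e=1 d=1 b=1 f=0 g=0 c=0 clk=0
  Δ1: clk:0→1
  Δ2: h:1→0
  Δ3: g:0→1
  Δ4: e:1→0
  (4Δ to stable)
t=9 Δ0: a=0 h=0 e=0 d=1 b=1 f=0 g=1 c=0 clk=1
  Δ1: clk:1→0
  (1Δ to stable)
t=10 Δ0: a=0 h=0 e=0 d=1 b=1 f=0 g=1 c=0 clk=0
  Δ1: clk:0→1
  Δ2: h:0→1
  Δ3: g:1→0
  Δ4: e:0→1
  (4Δ to stable)
t=11 Δ0: a=0 h=1 e=1 d=1 b=1 f=0 g=0 c=0 clk=1
  Δ1: clk:1→0
  (1Δ to stable)
t=12 Δ0: a=0 h=1 e=1 d=1 b=1 f=0 g=0 c=0 clk=0
  Δ1: clk:0→1
  Δ2: h:1→0
  Δ3: g:0→1
  Δ4: e:1→0
  (4Δ to stable)
t=13 Δ0: a=0 h=0 e=0 d=1 b=1 f=0 g=1 c=0 clk=1
  Δ1: clk:1→0
  (1Δ to stable)
t=14 Δ0: a=0 h=0 e=0 d=1 b=1 f=0 g=1 c=0 clk=0
  Δ1: clk:0→1
  Δ2: h:0→1
  Δ3: g:1→0
  Δ4: e:0→1
  (4Δ to stable)

0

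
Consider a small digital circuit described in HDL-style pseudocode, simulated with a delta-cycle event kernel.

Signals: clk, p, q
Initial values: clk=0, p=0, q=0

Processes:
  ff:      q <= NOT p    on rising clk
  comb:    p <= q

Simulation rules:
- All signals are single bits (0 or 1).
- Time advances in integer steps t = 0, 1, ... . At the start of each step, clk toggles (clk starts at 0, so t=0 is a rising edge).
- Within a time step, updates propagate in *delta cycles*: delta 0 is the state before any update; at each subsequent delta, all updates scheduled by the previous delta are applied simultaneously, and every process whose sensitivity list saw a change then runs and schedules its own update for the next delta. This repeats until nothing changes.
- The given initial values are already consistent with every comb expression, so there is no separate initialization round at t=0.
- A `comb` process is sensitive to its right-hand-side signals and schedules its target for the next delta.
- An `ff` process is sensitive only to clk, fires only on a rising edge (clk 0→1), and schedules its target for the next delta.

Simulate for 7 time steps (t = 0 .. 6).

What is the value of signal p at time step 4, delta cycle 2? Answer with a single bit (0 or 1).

0

[bits: q,clk,p]
t=0: Δ0=000 Δ1=010 Δ2=110 Δ3=111 | 3Δ
t=1: Δ0=111 Δ1=101 | 1Δ
t=2: Δ0=101 Δ1=111 Δ2=011 Δ3=010 | 3Δ
t=3: Δ0=010 Δ1=000 | 1Δ
t=4: Δ0=000 Δ1=010 Δ2=110 Δ3=111 | 3Δ
t=5: Δ0=111 Δ1=101 | 1Δ
t=6: Δ0=101 Δ1=111 Δ2=011 Δ3=010 | 3Δ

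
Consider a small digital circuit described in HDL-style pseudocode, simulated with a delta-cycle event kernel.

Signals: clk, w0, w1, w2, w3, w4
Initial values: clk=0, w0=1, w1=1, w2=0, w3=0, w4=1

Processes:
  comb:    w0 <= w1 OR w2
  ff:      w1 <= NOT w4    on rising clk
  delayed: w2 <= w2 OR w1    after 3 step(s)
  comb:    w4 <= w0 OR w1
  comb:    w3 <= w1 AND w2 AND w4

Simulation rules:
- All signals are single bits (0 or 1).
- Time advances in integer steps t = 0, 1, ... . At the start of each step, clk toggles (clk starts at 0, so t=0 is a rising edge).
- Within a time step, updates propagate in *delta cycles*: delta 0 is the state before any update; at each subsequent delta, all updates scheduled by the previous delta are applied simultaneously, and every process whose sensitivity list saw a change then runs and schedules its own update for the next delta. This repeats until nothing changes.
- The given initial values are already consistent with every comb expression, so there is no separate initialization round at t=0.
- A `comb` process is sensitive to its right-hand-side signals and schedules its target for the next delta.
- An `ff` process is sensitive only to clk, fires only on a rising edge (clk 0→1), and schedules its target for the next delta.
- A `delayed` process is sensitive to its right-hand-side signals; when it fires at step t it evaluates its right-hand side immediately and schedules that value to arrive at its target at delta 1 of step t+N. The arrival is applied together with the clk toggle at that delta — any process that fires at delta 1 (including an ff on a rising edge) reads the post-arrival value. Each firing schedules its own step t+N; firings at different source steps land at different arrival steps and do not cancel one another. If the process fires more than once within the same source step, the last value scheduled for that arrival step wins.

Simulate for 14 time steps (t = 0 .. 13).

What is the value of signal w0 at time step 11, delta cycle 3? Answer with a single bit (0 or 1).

[bits: w2,w1,w4,clk,w0,w3]
t=0: Δ0=011010 Δ1=011110 Δ2=001110 Δ3=001100 Δ4=000100 | 4Δ
t=1: Δ0=000100 Δ1=000000 | 1Δ
t=2: Δ0=000000 Δ1=000100 Δ2=010100 Δ3=011110 | 3Δ
t=3: Δ0=011110 Δ1=011010 | 1Δ
t=4: Δ0=011010 Δ1=011110 Δ2=001110 Δ3=001100 Δ4=000100 | 4Δ
t=5: Δ0=000100 Δ1=100000 Δ2=100010 Δ3=101010 | 3Δ
t=6: Δ0=101010 Δ1=101110 | 1Δ
t=7: Δ0=101110 Δ1=001010 Δ2=001000 Δ3=000000 | 3Δ
t=8: Δ0=000000 Δ1=100100 Δ2=110110 Δ3=111110 Δ4=111111 | 4Δ
t=9: Δ0=111111 Δ1=111011 | 1Δ
t=10: Δ0=111011 Δ1=011111 Δ2=001110 Δ3=001100 Δ4=000100 | 4Δ
t=11: Δ0=000100 Δ1=100000 Δ2=100010 Δ3=101010 | 3Δ
t=12: Δ0=101010 Δ1=101110 | 1Δ
t=13: Δ0=101110 Δ1=001010 Δ2=001000 Δ3=000000 | 3Δ

1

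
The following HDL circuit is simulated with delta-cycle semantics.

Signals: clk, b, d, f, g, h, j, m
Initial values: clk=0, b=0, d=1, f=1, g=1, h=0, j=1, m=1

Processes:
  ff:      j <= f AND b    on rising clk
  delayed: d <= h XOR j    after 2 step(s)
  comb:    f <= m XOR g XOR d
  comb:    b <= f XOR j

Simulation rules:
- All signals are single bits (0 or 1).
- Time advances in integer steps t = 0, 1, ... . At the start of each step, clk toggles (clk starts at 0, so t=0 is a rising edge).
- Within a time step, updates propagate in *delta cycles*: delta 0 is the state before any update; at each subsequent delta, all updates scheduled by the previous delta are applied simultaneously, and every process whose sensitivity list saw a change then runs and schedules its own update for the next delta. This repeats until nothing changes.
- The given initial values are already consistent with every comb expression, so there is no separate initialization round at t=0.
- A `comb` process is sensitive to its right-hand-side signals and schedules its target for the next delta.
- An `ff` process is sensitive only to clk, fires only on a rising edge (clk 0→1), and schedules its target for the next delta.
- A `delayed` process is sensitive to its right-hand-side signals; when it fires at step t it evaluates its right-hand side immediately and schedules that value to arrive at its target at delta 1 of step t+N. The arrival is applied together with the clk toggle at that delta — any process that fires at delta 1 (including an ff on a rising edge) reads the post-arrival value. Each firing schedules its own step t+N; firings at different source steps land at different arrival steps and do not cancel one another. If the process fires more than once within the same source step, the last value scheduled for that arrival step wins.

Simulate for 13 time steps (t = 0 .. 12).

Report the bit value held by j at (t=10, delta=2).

1

t=0 Δ0: h=0 b=0 d=1 j=1 g=1 m=1 f=1 clk=0
  Δ1: clk:0→1
  Δ2: j:1→0
  Δ3: b:0→1
  (3Δ to stable)
t=1 Δ0: h=0 b=1 d=1 j=0 g=1 m=1 f=1 clk=1
  Δ1: clk:1→0
  (1Δ to stable)
t=2 Δ0: h=0 b=1 d=1 j=0 g=1 m=1 f=1 clk=0
  Δ1: d:1→0, clk:0→1
  Δ2: j:0→1, f:1→0
  (2Δ to stable)
t=3 Δ0: h=0 b=1 d=0 j=1 g=1 m=1 f=0 clk=1
  Δ1: clk:1→0
  (1Δ to stable)
t=4 Δ0: h=0 b=1 d=0 j=1 g=1 m=1 f=0 clk=0
  Δ1: d:0→1, clk:0→1
  Δ2: j:1→0, f:0→1
  (2Δ to stable)
t=5 Δ0: h=0 b=1 d=1 j=0 g=1 m=1 f=1 clk=1
  Δ1: clk:1→0
  (1Δ to stable)
t=6 Δ0: h=0 b=1 d=1 j=0 g=1 m=1 f=1 clk=0
  Δ1: d:1→0, clk:0→1
  Δ2: j:0→1, f:1→0
  (2Δ to stable)
t=7 Δ0: h=0 b=1 d=0 j=1 g=1 m=1 f=0 clk=1
  Δ1: clk:1→0
  (1Δ to stable)
t=8 Δ0: h=0 b=1 d=0 j=1 g=1 m=1 f=0 clk=0
  Δ1: d:0→1, clk:0→1
  Δ2: j:1→0, f:0→1
  (2Δ to stable)
t=9 Δ0: h=0 b=1 d=1 j=0 g=1 m=1 f=1 clk=1
  Δ1: clk:1→0
  (1Δ to stable)
t=10 Δ0: h=0 b=1 d=1 j=0 g=1 m=1 f=1 clk=0
  Δ1: d:1→0, clk:0→1
  Δ2: j:0→1, f:1→0
  (2Δ to stable)
t=11 Δ0: h=0 b=1 d=0 j=1 g=1 m=1 f=0 clk=1
  Δ1: clk:1→0
  (1Δ to stable)
t=12 Δ0: h=0 b=1 d=0 j=1 g=1 m=1 f=0 clk=0
  Δ1: d:0→1, clk:0→1
  Δ2: j:1→0, f:0→1
  (2Δ to stable)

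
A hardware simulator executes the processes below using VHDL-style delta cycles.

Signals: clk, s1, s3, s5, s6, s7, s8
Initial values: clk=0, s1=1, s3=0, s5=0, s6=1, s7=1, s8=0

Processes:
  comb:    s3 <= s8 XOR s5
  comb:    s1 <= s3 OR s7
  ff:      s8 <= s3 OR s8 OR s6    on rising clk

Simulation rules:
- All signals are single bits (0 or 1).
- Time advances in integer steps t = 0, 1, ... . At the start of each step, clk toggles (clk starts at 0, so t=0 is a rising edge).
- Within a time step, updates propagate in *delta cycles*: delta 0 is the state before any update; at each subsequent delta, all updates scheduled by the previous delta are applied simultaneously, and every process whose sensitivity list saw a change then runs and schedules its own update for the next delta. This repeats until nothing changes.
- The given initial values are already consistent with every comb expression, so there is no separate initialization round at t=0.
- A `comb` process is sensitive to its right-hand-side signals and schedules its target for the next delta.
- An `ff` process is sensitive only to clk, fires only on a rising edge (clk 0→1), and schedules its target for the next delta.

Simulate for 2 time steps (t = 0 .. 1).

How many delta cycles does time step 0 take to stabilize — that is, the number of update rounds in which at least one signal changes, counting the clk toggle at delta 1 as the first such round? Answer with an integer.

3

[bits: s7,s1,s6,s8,s5,clk,s3]
t=0: Δ0=1110000 Δ1=1110010 Δ2=1111010 Δ3=1111011 | 3Δ
t=1: Δ0=1111011 Δ1=1111001 | 1Δ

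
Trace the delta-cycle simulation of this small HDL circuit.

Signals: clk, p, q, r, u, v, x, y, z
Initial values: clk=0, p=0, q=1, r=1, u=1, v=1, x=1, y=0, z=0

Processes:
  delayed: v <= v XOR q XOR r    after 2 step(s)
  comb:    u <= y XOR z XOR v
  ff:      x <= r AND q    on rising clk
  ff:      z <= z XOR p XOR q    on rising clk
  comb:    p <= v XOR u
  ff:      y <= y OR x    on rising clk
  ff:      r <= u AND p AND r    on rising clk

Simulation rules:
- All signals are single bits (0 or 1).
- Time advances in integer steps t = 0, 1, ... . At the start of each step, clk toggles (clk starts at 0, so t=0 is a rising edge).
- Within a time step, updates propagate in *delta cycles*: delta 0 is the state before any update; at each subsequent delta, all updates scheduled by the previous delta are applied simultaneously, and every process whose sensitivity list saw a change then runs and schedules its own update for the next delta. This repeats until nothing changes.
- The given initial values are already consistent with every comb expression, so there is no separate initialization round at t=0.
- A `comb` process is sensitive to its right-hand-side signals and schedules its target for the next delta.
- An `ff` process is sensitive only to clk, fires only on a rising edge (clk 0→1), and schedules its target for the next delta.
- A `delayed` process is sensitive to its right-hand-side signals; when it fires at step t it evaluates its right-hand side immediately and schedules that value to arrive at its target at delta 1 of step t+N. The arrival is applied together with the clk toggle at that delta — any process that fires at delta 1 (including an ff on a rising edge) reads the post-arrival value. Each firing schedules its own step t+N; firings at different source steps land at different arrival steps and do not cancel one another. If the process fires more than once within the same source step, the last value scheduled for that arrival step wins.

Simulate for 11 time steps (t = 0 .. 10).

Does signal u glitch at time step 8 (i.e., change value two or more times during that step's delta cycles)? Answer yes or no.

[bits: y,v,z,r,u,clk,q,x,p]
t=0: Δ0=010110110 Δ1=010111110 Δ2=111011110 | 2Δ
t=1: Δ0=111011110 Δ1=111010110 | 1Δ
t=2: Δ0=111010110 Δ1=101011110 Δ2=100001101 Δ3=100011100 Δ4=100011101 | 4Δ
t=3: Δ0=100011101 Δ1=100010101 | 1Δ
t=4: Δ0=100010101 Δ1=110011101 Δ2=110001100 Δ3=110001101 | 3Δ
t=5: Δ0=110001101 Δ1=110000101 | 1Δ
t=6: Δ0=110000101 Δ1=100001101 Δ2=100011100 Δ3=100011101 | 3Δ
t=7: Δ0=100011101 Δ1=100010101 | 1Δ
t=8: Δ0=100010101 Δ1=110011101 Δ2=110001100 Δ3=110001101 | 3Δ
t=9: Δ0=110001101 Δ1=110000101 | 1Δ
t=10: Δ0=110000101 Δ1=100001101 Δ2=100011100 Δ3=100011101 | 3Δ

no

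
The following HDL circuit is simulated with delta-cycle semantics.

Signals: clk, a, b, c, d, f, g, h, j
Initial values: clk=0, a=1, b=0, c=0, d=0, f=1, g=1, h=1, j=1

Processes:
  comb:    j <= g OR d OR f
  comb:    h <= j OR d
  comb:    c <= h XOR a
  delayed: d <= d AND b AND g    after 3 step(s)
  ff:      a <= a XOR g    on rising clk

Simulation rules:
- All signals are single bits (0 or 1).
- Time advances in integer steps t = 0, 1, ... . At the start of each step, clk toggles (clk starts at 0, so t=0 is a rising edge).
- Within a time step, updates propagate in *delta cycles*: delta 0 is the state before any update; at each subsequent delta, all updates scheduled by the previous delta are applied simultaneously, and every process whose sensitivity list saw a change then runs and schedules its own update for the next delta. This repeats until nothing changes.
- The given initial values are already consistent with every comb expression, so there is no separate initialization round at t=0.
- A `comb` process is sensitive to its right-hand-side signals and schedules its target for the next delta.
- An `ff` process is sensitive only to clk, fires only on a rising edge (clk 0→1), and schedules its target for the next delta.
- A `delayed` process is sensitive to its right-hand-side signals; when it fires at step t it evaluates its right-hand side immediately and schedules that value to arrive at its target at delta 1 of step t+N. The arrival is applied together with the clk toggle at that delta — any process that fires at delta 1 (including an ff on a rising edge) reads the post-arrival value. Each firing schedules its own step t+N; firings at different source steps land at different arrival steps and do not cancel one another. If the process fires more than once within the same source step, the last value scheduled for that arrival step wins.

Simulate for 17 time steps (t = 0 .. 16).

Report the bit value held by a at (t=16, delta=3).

0

[bits: j,d,c,b,g,f,h,clk,a]
t=0: Δ0=100011101 Δ1=100011111 Δ2=100011110 Δ3=101011110 | 3Δ
t=1: Δ0=101011110 Δ1=101011100 | 1Δ
t=2: Δ0=101011100 Δ1=101011110 Δ2=101011111 Δ3=100011111 | 3Δ
t=3: Δ0=100011111 Δ1=100011101 | 1Δ
t=4: Δ0=100011101 Δ1=100011111 Δ2=100011110 Δ3=101011110 | 3Δ
t=5: Δ0=101011110 Δ1=101011100 | 1Δ
t=6: Δ0=101011100 Δ1=101011110 Δ2=101011111 Δ3=100011111 | 3Δ
t=7: Δ0=100011111 Δ1=100011101 | 1Δ
t=8: Δ0=100011101 Δ1=100011111 Δ2=100011110 Δ3=101011110 | 3Δ
t=9: Δ0=101011110 Δ1=101011100 | 1Δ
t=10: Δ0=101011100 Δ1=101011110 Δ2=101011111 Δ3=100011111 | 3Δ
t=11: Δ0=100011111 Δ1=100011101 | 1Δ
t=12: Δ0=100011101 Δ1=100011111 Δ2=100011110 Δ3=101011110 | 3Δ
t=13: Δ0=101011110 Δ1=101011100 | 1Δ
t=14: Δ0=101011100 Δ1=101011110 Δ2=101011111 Δ3=100011111 | 3Δ
t=15: Δ0=100011111 Δ1=100011101 | 1Δ
t=16: Δ0=100011101 Δ1=100011111 Δ2=100011110 Δ3=101011110 | 3Δ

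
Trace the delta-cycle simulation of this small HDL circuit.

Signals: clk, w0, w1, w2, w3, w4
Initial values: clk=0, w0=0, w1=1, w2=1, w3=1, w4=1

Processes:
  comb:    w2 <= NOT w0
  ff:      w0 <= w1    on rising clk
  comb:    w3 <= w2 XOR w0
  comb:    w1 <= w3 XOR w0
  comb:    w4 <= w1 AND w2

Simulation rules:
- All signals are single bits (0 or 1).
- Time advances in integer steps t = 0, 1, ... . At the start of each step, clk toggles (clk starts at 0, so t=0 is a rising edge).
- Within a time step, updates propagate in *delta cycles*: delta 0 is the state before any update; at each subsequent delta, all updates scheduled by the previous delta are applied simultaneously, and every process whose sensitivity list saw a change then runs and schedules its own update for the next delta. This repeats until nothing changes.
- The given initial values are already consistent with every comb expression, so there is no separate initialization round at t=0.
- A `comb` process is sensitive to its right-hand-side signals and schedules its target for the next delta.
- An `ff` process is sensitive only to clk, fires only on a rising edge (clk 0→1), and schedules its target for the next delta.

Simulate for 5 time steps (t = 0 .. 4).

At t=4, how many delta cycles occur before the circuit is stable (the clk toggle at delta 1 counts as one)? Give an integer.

[bits: w0,clk,w4,w3,w2,w1]
t=0: Δ0=001111 Δ1=011111 Δ2=111111 Δ3=111000 Δ4=110101 Δ5=110100 | 5Δ
t=1: Δ0=110100 Δ1=100100 | 1Δ
t=2: Δ0=100100 Δ1=110100 Δ2=010100 Δ3=010011 Δ4=011110 Δ5=010111 Δ6=011111 | 6Δ
t=3: Δ0=011111 Δ1=001111 | 1Δ
t=4: Δ0=001111 Δ1=011111 Δ2=111111 Δ3=111000 Δ4=110101 Δ5=110100 | 5Δ

5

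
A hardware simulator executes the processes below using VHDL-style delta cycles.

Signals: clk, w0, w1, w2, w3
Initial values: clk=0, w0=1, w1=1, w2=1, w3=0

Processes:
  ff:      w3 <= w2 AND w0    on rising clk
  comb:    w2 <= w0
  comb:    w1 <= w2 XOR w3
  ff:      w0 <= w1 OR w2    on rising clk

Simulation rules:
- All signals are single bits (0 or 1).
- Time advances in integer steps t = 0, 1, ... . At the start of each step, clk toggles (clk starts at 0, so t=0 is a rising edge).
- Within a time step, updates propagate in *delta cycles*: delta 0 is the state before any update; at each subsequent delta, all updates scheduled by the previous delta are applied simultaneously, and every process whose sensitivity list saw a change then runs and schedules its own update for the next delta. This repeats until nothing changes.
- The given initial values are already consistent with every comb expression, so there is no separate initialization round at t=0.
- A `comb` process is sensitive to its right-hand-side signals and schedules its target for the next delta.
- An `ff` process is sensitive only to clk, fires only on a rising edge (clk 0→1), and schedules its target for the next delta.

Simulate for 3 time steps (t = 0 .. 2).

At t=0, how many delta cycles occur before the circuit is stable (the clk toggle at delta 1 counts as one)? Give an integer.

3

t=0 Δ0: clk=0 w2=1 w1=1 w0=1 w3=0
  Δ1: clk:0→1
  Δ2: w3:0→1
  Δ3: w1:1→0
  (3Δ to stable)
t=1 Δ0: clk=1 w2=1 w1=0 w0=1 w3=1
  Δ1: clk:1→0
  (1Δ to stable)
t=2 Δ0: clk=0 w2=1 w1=0 w0=1 w3=1
  Δ1: clk:0→1
  (1Δ to stable)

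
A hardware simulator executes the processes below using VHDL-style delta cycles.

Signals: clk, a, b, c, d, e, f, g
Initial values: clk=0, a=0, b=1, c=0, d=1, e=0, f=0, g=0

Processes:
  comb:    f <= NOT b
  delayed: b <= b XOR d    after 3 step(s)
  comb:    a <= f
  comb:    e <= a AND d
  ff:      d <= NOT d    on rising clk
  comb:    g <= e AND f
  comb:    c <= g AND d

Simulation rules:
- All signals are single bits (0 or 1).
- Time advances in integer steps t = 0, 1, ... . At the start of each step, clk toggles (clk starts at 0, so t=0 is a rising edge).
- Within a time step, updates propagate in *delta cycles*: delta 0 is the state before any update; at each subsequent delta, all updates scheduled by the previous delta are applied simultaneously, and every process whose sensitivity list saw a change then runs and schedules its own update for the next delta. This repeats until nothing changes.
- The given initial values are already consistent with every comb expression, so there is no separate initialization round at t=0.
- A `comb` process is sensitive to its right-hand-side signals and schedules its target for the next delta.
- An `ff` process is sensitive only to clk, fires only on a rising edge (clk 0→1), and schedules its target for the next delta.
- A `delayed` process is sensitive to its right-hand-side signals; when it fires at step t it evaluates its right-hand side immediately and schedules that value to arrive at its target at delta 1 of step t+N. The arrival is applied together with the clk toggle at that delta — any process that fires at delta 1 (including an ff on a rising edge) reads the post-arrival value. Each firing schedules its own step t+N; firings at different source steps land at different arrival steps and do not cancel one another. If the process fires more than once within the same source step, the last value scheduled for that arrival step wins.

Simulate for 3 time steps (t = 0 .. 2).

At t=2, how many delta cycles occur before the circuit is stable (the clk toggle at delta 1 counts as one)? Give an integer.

t=0 Δ0: g=0 a=0 clk=0 f=0 c=0 e=0 b=1 d=1
  Δ1: clk:0→1
  Δ2: d:1→0
  (2Δ to stable)
t=1 Δ0: g=0 a=0 clk=1 f=0 c=0 e=0 b=1 d=0
  Δ1: clk:1→0
  (1Δ to stable)
t=2 Δ0: g=0 a=0 clk=0 f=0 c=0 e=0 b=1 d=0
  Δ1: clk:0→1
  Δ2: d:0→1
  (2Δ to stable)

2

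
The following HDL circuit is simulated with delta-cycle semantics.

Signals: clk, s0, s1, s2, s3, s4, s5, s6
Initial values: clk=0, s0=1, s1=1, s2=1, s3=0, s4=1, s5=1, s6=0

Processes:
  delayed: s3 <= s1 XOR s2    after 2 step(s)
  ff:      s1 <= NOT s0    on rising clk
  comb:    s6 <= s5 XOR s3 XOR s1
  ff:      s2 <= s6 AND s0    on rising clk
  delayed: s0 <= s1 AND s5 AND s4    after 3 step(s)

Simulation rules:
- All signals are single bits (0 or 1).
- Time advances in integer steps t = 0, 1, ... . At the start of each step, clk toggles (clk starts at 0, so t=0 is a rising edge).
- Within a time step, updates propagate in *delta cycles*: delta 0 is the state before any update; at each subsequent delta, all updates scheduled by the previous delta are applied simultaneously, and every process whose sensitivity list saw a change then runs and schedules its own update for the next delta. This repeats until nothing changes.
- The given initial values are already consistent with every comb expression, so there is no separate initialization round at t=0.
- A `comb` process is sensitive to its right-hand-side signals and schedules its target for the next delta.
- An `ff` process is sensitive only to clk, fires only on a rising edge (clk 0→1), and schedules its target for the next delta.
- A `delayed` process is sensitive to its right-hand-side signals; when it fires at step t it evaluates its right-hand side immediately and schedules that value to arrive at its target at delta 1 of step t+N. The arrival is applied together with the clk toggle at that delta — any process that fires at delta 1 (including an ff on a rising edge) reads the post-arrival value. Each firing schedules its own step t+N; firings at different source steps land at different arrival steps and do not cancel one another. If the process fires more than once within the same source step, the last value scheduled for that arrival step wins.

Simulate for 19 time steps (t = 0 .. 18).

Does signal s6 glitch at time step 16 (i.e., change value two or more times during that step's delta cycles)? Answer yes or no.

t0.Δ0 s3=0 s2=1 s1=1 s4=1 s6=0 s0=1 clk=0 s5=1
t0.Δ1 s3=0 s2=1 s1=1 s4=1 s6=0 s0=1 clk=1 s5=1
t0.Δ2 s3=0 s2=0 s1=0 s4=1 s6=0 s0=1 clk=1 s5=1
t0.Δ3 s3=0 s2=0 s1=0 s4=1 s6=1 s0=1 clk=1 s5=1
t1.Δ0 s3=0 s2=0 s1=0 s4=1 s6=1 s0=1 clk=1 s5=1
t1.Δ1 s3=0 s2=0 s1=0 s4=1 s6=1 s0=1 clk=0 s5=1
t2.Δ0 s3=0 s2=0 s1=0 s4=1 s6=1 s0=1 clk=0 s5=1
t2.Δ1 s3=0 s2=0 s1=0 s4=1 s6=1 s0=1 clk=1 s5=1
t2.Δ2 s3=0 s2=1 s1=0 s4=1 s6=1 s0=1 clk=1 s5=1
t3.Δ0 s3=0 s2=1 s1=0 s4=1 s6=1 s0=1 clk=1 s5=1
t3.Δ1 s3=0 s2=1 s1=0 s4=1 s6=1 s0=0 clk=0 s5=1
t4.Δ0 s3=0 s2=1 s1=0 s4=1 s6=1 s0=0 clk=0 s5=1
t4.Δ1 s3=1 s2=1 s1=0 s4=1 s6=1 s0=0 clk=1 s5=1
t4.Δ2 s3=1 s2=0 s1=1 s4=1 s6=0 s0=0 clk=1 s5=1
t4.Δ3 s3=1 s2=0 s1=1 s4=1 s6=1 s0=0 clk=1 s5=1
t5.Δ0 s3=1 s2=0 s1=1 s4=1 s6=1 s0=0 clk=1 s5=1
t5.Δ1 s3=1 s2=0 s1=1 s4=1 s6=1 s0=0 clk=0 s5=1
t6.Δ0 s3=1 s2=0 s1=1 s4=1 s6=1 s0=0 clk=0 s5=1
t6.Δ1 s3=1 s2=0 s1=1 s4=1 s6=1 s0=0 clk=1 s5=1
t7.Δ0 s3=1 s2=0 s1=1 s4=1 s6=1 s0=0 clk=1 s5=1
t7.Δ1 s3=1 s2=0 s1=1 s4=1 s6=1 s0=1 clk=0 s5=1
t8.Δ0 s3=1 s2=0 s1=1 s4=1 s6=1 s0=1 clk=0 s5=1
t8.Δ1 s3=1 s2=0 s1=1 s4=1 s6=1 s0=1 clk=1 s5=1
t8.Δ2 s3=1 s2=1 s1=0 s4=1 s6=1 s0=1 clk=1 s5=1
t8.Δ3 s3=1 s2=1 s1=0 s4=1 s6=0 s0=1 clk=1 s5=1
t9.Δ0 s3=1 s2=1 s1=0 s4=1 s6=0 s0=1 clk=1 s5=1
t9.Δ1 s3=1 s2=1 s1=0 s4=1 s6=0 s0=1 clk=0 s5=1
t10.Δ0 s3=1 s2=1 s1=0 s4=1 s6=0 s0=1 clk=0 s5=1
t10.Δ1 s3=1 s2=1 s1=0 s4=1 s6=0 s0=1 clk=1 s5=1
t10.Δ2 s3=1 s2=0 s1=0 s4=1 s6=0 s0=1 clk=1 s5=1
t11.Δ0 s3=1 s2=0 s1=0 s4=1 s6=0 s0=1 clk=1 s5=1
t11.Δ1 s3=1 s2=0 s1=0 s4=1 s6=0 s0=0 clk=0 s5=1
t12.Δ0 s3=1 s2=0 s1=0 s4=1 s6=0 s0=0 clk=0 s5=1
t12.Δ1 s3=0 s2=0 s1=0 s4=1 s6=0 s0=0 clk=1 s5=1
t12.Δ2 s3=0 s2=0 s1=1 s4=1 s6=1 s0=0 clk=1 s5=1
t12.Δ3 s3=0 s2=0 s1=1 s4=1 s6=0 s0=0 clk=1 s5=1
t13.Δ0 s3=0 s2=0 s1=1 s4=1 s6=0 s0=0 clk=1 s5=1
t13.Δ1 s3=0 s2=0 s1=1 s4=1 s6=0 s0=0 clk=0 s5=1
t14.Δ0 s3=0 s2=0 s1=1 s4=1 s6=0 s0=0 clk=0 s5=1
t14.Δ1 s3=1 s2=0 s1=1 s4=1 s6=0 s0=0 clk=1 s5=1
t14.Δ2 s3=1 s2=0 s1=1 s4=1 s6=1 s0=0 clk=1 s5=1
t15.Δ0 s3=1 s2=0 s1=1 s4=1 s6=1 s0=0 clk=1 s5=1
t15.Δ1 s3=1 s2=0 s1=1 s4=1 s6=1 s0=1 clk=0 s5=1
t16.Δ0 s3=1 s2=0 s1=1 s4=1 s6=1 s0=1 clk=0 s5=1
t16.Δ1 s3=1 s2=0 s1=1 s4=1 s6=1 s0=1 clk=1 s5=1
t16.Δ2 s3=1 s2=1 s1=0 s4=1 s6=1 s0=1 clk=1 s5=1
t16.Δ3 s3=1 s2=1 s1=0 s4=1 s6=0 s0=1 clk=1 s5=1
t17.Δ0 s3=1 s2=1 s1=0 s4=1 s6=0 s0=1 clk=1 s5=1
t17.Δ1 s3=1 s2=1 s1=0 s4=1 s6=0 s0=1 clk=0 s5=1
t18.Δ0 s3=1 s2=1 s1=0 s4=1 s6=0 s0=1 clk=0 s5=1
t18.Δ1 s3=1 s2=1 s1=0 s4=1 s6=0 s0=1 clk=1 s5=1
t18.Δ2 s3=1 s2=0 s1=0 s4=1 s6=0 s0=1 clk=1 s5=1

no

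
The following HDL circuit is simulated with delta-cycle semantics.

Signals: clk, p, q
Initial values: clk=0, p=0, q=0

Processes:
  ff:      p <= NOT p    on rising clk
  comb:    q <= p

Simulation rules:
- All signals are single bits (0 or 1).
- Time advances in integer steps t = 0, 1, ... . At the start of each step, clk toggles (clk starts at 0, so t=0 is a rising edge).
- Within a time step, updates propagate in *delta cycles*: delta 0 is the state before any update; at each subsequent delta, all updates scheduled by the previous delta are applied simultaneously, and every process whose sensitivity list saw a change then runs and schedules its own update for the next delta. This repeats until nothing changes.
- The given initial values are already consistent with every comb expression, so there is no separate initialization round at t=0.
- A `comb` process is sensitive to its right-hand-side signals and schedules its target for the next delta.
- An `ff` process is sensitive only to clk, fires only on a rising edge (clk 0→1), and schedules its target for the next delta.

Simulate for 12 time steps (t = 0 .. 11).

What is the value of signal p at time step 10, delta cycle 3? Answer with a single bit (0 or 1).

0

t=0 Δ0: clk=0 p=0 q=0
  Δ1: clk:0→1
  Δ2: p:0→1
  Δ3: q:0→1
  (3Δ to stable)
t=1 Δ0: clk=1 p=1 q=1
  Δ1: clk:1→0
  (1Δ to stable)
t=2 Δ0: clk=0 p=1 q=1
  Δ1: clk:0→1
  Δ2: p:1→0
  Δ3: q:1→0
  (3Δ to stable)
t=3 Δ0: clk=1 p=0 q=0
  Δ1: clk:1→0
  (1Δ to stable)
t=4 Δ0: clk=0 p=0 q=0
  Δ1: clk:0→1
  Δ2: p:0→1
  Δ3: q:0→1
  (3Δ to stable)
t=5 Δ0: clk=1 p=1 q=1
  Δ1: clk:1→0
  (1Δ to stable)
t=6 Δ0: clk=0 p=1 q=1
  Δ1: clk:0→1
  Δ2: p:1→0
  Δ3: q:1→0
  (3Δ to stable)
t=7 Δ0: clk=1 p=0 q=0
  Δ1: clk:1→0
  (1Δ to stable)
t=8 Δ0: clk=0 p=0 q=0
  Δ1: clk:0→1
  Δ2: p:0→1
  Δ3: q:0→1
  (3Δ to stable)
t=9 Δ0: clk=1 p=1 q=1
  Δ1: clk:1→0
  (1Δ to stable)
t=10 Δ0: clk=0 p=1 q=1
  Δ1: clk:0→1
  Δ2: p:1→0
  Δ3: q:1→0
  (3Δ to stable)
t=11 Δ0: clk=1 p=0 q=0
  Δ1: clk:1→0
  (1Δ to stable)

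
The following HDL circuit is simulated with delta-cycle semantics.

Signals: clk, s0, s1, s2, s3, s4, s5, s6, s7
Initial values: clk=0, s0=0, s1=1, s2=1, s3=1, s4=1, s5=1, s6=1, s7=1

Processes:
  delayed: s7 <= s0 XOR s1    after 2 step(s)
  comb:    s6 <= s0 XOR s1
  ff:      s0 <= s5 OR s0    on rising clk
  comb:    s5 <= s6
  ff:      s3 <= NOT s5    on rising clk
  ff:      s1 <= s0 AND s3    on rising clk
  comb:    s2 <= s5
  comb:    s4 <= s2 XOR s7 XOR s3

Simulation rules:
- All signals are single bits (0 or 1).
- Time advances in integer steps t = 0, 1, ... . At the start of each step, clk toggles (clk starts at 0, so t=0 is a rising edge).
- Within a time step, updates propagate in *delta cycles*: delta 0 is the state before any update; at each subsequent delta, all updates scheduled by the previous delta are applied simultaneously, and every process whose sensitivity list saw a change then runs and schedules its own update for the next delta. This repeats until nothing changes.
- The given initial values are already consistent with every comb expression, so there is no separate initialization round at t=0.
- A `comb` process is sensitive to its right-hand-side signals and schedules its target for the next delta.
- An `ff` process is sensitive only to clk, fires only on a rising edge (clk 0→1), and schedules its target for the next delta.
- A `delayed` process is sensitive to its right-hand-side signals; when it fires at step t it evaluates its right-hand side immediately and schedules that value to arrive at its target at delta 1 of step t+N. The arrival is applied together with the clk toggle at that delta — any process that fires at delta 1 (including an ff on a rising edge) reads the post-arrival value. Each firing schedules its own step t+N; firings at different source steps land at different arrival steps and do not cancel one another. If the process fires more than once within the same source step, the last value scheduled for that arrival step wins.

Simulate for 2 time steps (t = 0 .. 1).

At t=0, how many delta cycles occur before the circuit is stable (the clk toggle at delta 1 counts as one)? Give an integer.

[bits: s2,s5,s6,s1,s3,clk,s0,s4,s7]
t=0: Δ0=111110011 Δ1=111111011 Δ2=111001111 Δ3=111001101 | 3Δ
t=1: Δ0=111001101 Δ1=111000101 | 1Δ

3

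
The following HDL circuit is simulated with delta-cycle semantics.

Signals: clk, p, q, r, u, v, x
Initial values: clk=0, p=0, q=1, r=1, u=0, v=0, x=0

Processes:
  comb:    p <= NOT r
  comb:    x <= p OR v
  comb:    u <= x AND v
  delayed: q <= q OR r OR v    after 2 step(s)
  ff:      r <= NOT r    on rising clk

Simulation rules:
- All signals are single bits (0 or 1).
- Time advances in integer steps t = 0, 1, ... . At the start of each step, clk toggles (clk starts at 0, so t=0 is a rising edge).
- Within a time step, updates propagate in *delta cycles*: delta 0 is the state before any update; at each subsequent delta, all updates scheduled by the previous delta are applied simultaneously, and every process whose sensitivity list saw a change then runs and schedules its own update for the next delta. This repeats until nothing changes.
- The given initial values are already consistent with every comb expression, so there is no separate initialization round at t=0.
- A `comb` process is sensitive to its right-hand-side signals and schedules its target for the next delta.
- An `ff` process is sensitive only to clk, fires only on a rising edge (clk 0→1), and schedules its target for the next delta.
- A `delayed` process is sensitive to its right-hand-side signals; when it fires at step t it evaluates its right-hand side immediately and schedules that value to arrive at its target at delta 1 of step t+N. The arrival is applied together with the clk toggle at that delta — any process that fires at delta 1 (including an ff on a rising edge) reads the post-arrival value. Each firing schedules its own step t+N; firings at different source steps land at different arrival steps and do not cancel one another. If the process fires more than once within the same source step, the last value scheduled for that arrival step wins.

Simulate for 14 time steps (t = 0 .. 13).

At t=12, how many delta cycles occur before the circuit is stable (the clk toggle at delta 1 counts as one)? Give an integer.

4

t0.Δ0 x=0 q=1 u=0 clk=0 v=0 r=1 p=0
t0.Δ1 x=0 q=1 u=0 clk=1 v=0 r=1 p=0
t0.Δ2 x=0 q=1 u=0 clk=1 v=0 r=0 p=0
t0.Δ3 x=0 q=1 u=0 clk=1 v=0 r=0 p=1
t0.Δ4 x=1 q=1 u=0 clk=1 v=0 r=0 p=1
t1.Δ0 x=1 q=1 u=0 clk=1 v=0 r=0 p=1
t1.Δ1 x=1 q=1 u=0 clk=0 v=0 r=0 p=1
t2.Δ0 x=1 q=1 u=0 clk=0 v=0 r=0 p=1
t2.Δ1 x=1 q=1 u=0 clk=1 v=0 r=0 p=1
t2.Δ2 x=1 q=1 u=0 clk=1 v=0 r=1 p=1
t2.Δ3 x=1 q=1 u=0 clk=1 v=0 r=1 p=0
t2.Δ4 x=0 q=1 u=0 clk=1 v=0 r=1 p=0
t3.Δ0 x=0 q=1 u=0 clk=1 v=0 r=1 p=0
t3.Δ1 x=0 q=1 u=0 clk=0 v=0 r=1 p=0
t4.Δ0 x=0 q=1 u=0 clk=0 v=0 r=1 p=0
t4.Δ1 x=0 q=1 u=0 clk=1 v=0 r=1 p=0
t4.Δ2 x=0 q=1 u=0 clk=1 v=0 r=0 p=0
t4.Δ3 x=0 q=1 u=0 clk=1 v=0 r=0 p=1
t4.Δ4 x=1 q=1 u=0 clk=1 v=0 r=0 p=1
t5.Δ0 x=1 q=1 u=0 clk=1 v=0 r=0 p=1
t5.Δ1 x=1 q=1 u=0 clk=0 v=0 r=0 p=1
t6.Δ0 x=1 q=1 u=0 clk=0 v=0 r=0 p=1
t6.Δ1 x=1 q=1 u=0 clk=1 v=0 r=0 p=1
t6.Δ2 x=1 q=1 u=0 clk=1 v=0 r=1 p=1
t6.Δ3 x=1 q=1 u=0 clk=1 v=0 r=1 p=0
t6.Δ4 x=0 q=1 u=0 clk=1 v=0 r=1 p=0
t7.Δ0 x=0 q=1 u=0 clk=1 v=0 r=1 p=0
t7.Δ1 x=0 q=1 u=0 clk=0 v=0 r=1 p=0
t8.Δ0 x=0 q=1 u=0 clk=0 v=0 r=1 p=0
t8.Δ1 x=0 q=1 u=0 clk=1 v=0 r=1 p=0
t8.Δ2 x=0 q=1 u=0 clk=1 v=0 r=0 p=0
t8.Δ3 x=0 q=1 u=0 clk=1 v=0 r=0 p=1
t8.Δ4 x=1 q=1 u=0 clk=1 v=0 r=0 p=1
t9.Δ0 x=1 q=1 u=0 clk=1 v=0 r=0 p=1
t9.Δ1 x=1 q=1 u=0 clk=0 v=0 r=0 p=1
t10.Δ0 x=1 q=1 u=0 clk=0 v=0 r=0 p=1
t10.Δ1 x=1 q=1 u=0 clk=1 v=0 r=0 p=1
t10.Δ2 x=1 q=1 u=0 clk=1 v=0 r=1 p=1
t10.Δ3 x=1 q=1 u=0 clk=1 v=0 r=1 p=0
t10.Δ4 x=0 q=1 u=0 clk=1 v=0 r=1 p=0
t11.Δ0 x=0 q=1 u=0 clk=1 v=0 r=1 p=0
t11.Δ1 x=0 q=1 u=0 clk=0 v=0 r=1 p=0
t12.Δ0 x=0 q=1 u=0 clk=0 v=0 r=1 p=0
t12.Δ1 x=0 q=1 u=0 clk=1 v=0 r=1 p=0
t12.Δ2 x=0 q=1 u=0 clk=1 v=0 r=0 p=0
t12.Δ3 x=0 q=1 u=0 clk=1 v=0 r=0 p=1
t12.Δ4 x=1 q=1 u=0 clk=1 v=0 r=0 p=1
t13.Δ0 x=1 q=1 u=0 clk=1 v=0 r=0 p=1
t13.Δ1 x=1 q=1 u=0 clk=0 v=0 r=0 p=1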